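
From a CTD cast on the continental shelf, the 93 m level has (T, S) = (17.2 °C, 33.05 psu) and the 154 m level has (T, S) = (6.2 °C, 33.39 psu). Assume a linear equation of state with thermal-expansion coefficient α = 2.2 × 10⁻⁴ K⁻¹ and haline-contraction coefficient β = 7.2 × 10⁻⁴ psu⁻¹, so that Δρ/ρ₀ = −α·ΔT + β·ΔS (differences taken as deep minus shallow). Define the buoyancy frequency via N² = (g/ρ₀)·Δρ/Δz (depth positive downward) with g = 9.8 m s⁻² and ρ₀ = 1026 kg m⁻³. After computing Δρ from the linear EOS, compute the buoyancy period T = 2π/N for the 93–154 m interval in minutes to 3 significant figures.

ΔT = -11.0 K, ΔS = +0.34 psu (deep − shallow).
Δρ/ρ₀ = −αΔT + βΔS = 2.42 × 10⁻³ + 2.448 × 10⁻⁴ = 2.6648 × 10⁻³, so Δρ ≈ 2.734 kg m⁻³.
N² = (g/ρ₀)·Δρ/Δz = g·(Δρ/ρ₀)/Δz = 9.8 × 2.6648 × 10⁻³ / 61 = 4.2812 × 10⁻⁴ s⁻².
N = √(4.2812 × 10⁻⁴) = 0.020691 rad s⁻¹ → T = 2π/N = 303.67 s = 5.0612 min ≈ 5.06 min.

5.06 min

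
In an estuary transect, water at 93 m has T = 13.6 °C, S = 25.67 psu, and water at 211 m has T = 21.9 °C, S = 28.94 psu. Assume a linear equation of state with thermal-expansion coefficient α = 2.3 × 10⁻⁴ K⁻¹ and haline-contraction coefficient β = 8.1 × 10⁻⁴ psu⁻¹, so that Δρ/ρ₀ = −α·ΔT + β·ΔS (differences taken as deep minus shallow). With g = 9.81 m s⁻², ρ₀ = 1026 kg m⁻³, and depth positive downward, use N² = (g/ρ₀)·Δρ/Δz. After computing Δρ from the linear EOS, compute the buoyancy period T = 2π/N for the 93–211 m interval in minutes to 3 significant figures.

13.4 min

ΔT = +8.3 K, ΔS = +3.27 psu (deep − shallow).
Δρ/ρ₀ = −αΔT + βΔS = -1.909 × 10⁻³ + 2.6487 × 10⁻³ = 7.397 × 10⁻⁴, so Δρ ≈ 0.7589 kg m⁻³.
N² = (g/ρ₀)·Δρ/Δz = g·(Δρ/ρ₀)/Δz = 9.81 × 7.397 × 10⁻⁴ / 118 = 6.1495 × 10⁻⁵ s⁻².
N = √(6.1495 × 10⁻⁵) = 7.8419 × 10⁻³ rad s⁻¹ → T = 2π/N = 801.23 s = 13.354 min ≈ 13.4 min.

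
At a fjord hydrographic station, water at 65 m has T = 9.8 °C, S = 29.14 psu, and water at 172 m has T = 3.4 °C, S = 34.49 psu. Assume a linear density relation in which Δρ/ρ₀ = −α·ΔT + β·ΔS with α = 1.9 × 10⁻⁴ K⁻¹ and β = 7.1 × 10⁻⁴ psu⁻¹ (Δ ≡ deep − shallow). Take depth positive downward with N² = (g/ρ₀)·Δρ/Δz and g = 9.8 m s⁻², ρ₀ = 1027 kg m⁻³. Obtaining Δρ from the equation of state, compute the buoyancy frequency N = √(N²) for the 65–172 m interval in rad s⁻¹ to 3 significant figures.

0.0214 rad s⁻¹

ΔT = -6.4 K, ΔS = +5.35 psu (deep − shallow).
Δρ/ρ₀ = −αΔT + βΔS = 1.216 × 10⁻³ + 3.7985 × 10⁻³ = 5.0145 × 10⁻³, so Δρ ≈ 5.150 kg m⁻³.
N² = (g/ρ₀)·Δρ/Δz = g·(Δρ/ρ₀)/Δz = 9.8 × 5.0145 × 10⁻³ / 107 = 4.5927 × 10⁻⁴ s⁻².
N = √(4.5927 × 10⁻⁴) = 0.021431 rad s⁻¹ ≈ 0.0214 rad s⁻¹.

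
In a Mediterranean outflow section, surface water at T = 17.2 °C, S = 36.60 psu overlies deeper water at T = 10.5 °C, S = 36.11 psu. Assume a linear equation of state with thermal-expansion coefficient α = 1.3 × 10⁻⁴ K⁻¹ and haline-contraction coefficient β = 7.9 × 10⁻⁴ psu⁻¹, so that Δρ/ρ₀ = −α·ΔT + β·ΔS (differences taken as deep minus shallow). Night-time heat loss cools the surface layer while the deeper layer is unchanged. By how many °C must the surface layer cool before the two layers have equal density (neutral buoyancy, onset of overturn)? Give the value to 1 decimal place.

Neutral buoyancy requires Δρ = 0, i.e. −α(T_deep − T_surf′) + β(S_deep − S_surf) = 0.
T_surf′ = T_deep − (β/α)·ΔS = 10.5 − (7.9 × 10⁻⁴/1.3 × 10⁻⁴)·(-0.49) = 13.478 °C.
Cooling required: 17.2 − (13.478) = 3.722 °C.

3.7 °C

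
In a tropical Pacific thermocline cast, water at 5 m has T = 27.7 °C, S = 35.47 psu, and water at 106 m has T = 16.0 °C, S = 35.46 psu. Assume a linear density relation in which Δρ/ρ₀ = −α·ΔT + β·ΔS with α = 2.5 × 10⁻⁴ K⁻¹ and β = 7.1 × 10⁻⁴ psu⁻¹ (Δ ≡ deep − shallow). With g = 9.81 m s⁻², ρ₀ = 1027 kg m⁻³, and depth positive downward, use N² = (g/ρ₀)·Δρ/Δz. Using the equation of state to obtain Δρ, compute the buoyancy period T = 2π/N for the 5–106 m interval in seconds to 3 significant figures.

ΔT = -11.7 K, ΔS = -0.01 psu (deep − shallow).
Δρ/ρ₀ = −αΔT + βΔS = 2.925 × 10⁻³ − 7.10 × 10⁻⁶ = 2.9179 × 10⁻³, so Δρ ≈ 2.997 kg m⁻³.
N² = (g/ρ₀)·Δρ/Δz = g·(Δρ/ρ₀)/Δz = 9.81 × 2.9179 × 10⁻³ / 101 = 2.8341 × 10⁻⁴ s⁻².
N = √(2.8341 × 10⁻⁴) = 0.016835 rad s⁻¹ → T = 2π/N = 373.22 s ≈ 373 s.

373 s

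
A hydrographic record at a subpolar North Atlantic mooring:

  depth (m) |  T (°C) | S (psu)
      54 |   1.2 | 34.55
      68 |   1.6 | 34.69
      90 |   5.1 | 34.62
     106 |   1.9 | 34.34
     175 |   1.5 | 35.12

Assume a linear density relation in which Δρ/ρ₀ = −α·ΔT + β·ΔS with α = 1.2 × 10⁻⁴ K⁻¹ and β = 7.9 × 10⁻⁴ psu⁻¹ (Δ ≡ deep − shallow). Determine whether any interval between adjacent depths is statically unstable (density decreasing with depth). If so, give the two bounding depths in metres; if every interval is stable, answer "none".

68–90 m

Evaluate Δρ/ρ₀ = −αΔT + βΔS across each adjacent pair:
  54–68 m: −αΔT+βΔS = −(1.2 × 10⁻⁴)(+0.4)+(7.9 × 10⁻⁴)(+0.14) = 6.3 × 10⁻⁵ → stable
  68–90 m: −αΔT+βΔS = −(1.2 × 10⁻⁴)(+3.5)+(7.9 × 10⁻⁴)(-0.07) = -4.8 × 10⁻⁴ → UNSTABLE
  90–106 m: −αΔT+βΔS = −(1.2 × 10⁻⁴)(-3.2)+(7.9 × 10⁻⁴)(-0.28) = 1.6 × 10⁻⁴ → stable
  106–175 m: −αΔT+βΔS = −(1.2 × 10⁻⁴)(-0.4)+(7.9 × 10⁻⁴)(+0.78) = 6.6 × 10⁻⁴ → stable
The 68–90 m interval has Δρ < 0: lighter water underlies denser water.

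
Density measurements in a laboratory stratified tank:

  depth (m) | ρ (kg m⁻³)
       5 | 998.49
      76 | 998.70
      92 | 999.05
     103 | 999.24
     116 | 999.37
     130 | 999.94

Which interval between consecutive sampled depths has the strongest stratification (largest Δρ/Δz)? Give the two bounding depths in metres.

116–130 m

Compute the density gradient over each adjacent pair:
  5–76 m: Δρ/Δz = 0.21/71 = 3.0 × 10⁻³ kg m⁻⁴
  76–92 m: Δρ/Δz = 0.35/16 = 0.022 kg m⁻⁴
  92–103 m: Δρ/Δz = 0.19/11 = 0.017 kg m⁻⁴
  103–116 m: Δρ/Δz = 0.13/13 = 0.010 kg m⁻⁴
  116–130 m: Δρ/Δz = 0.57/14 = 0.041 kg m⁻⁴
The largest gradient is in the 116–130 m interval — the pycnocline.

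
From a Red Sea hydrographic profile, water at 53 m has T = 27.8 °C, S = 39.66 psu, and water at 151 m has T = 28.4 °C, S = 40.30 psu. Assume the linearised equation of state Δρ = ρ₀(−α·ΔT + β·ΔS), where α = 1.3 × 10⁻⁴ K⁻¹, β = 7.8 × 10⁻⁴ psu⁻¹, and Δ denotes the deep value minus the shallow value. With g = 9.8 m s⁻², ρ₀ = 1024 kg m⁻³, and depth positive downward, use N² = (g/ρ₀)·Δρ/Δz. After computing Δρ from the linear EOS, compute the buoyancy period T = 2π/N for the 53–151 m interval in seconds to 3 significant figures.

ΔT = +0.6 K, ΔS = +0.64 psu (deep − shallow).
Δρ/ρ₀ = −αΔT + βΔS = -7.80 × 10⁻⁵ + 4.992 × 10⁻⁴ = 4.212 × 10⁻⁴, so Δρ ≈ 0.4313 kg m⁻³.
N² = (g/ρ₀)·Δρ/Δz = g·(Δρ/ρ₀)/Δz = 9.8 × 4.212 × 10⁻⁴ / 98 = 4.2120 × 10⁻⁵ s⁻².
N = √(4.2120 × 10⁻⁵) = 6.4900 × 10⁻³ rad s⁻¹ → T = 2π/N = 968.13 s ≈ 968 s.

968 s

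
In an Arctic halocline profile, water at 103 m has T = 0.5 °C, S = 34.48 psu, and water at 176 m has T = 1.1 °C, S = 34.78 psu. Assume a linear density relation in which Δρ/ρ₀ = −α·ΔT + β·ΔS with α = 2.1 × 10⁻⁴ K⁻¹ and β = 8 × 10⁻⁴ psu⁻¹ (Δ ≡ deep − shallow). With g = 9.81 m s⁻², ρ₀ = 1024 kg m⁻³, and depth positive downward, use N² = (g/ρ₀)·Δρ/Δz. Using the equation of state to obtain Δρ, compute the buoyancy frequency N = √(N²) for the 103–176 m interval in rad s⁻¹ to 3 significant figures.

ΔT = +0.6 K, ΔS = +0.30 psu (deep − shallow).
Δρ/ρ₀ = −αΔT + βΔS = -1.26 × 10⁻⁴ + 2.40 × 10⁻⁴ = 1.14 × 10⁻⁴, so Δρ ≈ 0.1167 kg m⁻³.
N² = (g/ρ₀)·Δρ/Δz = g·(Δρ/ρ₀)/Δz = 9.81 × 1.14 × 10⁻⁴ / 73 = 1.5320 × 10⁻⁵ s⁻².
N = √(1.5320 × 10⁻⁵) = 3.9141 × 10⁻³ rad s⁻¹ ≈ 3.91 × 10⁻³ rad s⁻¹.

3.91 × 10⁻³ rad s⁻¹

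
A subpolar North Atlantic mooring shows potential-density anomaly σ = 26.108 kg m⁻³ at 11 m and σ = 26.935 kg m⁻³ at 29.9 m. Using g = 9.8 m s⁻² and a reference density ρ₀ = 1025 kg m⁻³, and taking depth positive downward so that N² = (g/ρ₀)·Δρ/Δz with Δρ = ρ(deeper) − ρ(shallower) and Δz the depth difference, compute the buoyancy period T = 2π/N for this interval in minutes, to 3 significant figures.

Δρ = 1026.935 − 1026.108 = 0.827 kg m⁻³ over Δz = 29.9 − 11 = 18.9 m.
N² = (9.8/1025) × (0.827/18.9) = 4.1836 × 10⁻⁴ s⁻².
N = √(4.1836 × 10⁻⁴) = 0.020454 rad s⁻¹, so T = 2π/N = 307.19 s = 5.1198 min ≈ 5.12 min.

5.12 min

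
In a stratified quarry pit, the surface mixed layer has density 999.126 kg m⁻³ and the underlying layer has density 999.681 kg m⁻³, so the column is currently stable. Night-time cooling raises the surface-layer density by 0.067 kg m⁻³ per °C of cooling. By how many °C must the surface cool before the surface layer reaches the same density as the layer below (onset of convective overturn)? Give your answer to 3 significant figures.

Density deficit of the surface layer: 999.681 − 999.126 = 0.555 kg m⁻³.
Required change = 0.555 / 0.067 = 8.28 °C.

8.28 °C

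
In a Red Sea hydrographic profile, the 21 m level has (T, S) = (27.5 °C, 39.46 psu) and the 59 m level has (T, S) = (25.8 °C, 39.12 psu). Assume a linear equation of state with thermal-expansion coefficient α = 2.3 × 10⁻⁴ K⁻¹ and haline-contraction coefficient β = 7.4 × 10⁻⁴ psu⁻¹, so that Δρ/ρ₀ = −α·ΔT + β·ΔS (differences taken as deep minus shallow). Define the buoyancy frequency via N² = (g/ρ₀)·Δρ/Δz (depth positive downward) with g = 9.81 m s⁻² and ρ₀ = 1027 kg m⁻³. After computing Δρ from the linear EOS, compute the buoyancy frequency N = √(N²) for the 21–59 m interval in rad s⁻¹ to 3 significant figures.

ΔT = -1.7 K, ΔS = -0.34 psu (deep − shallow).
Δρ/ρ₀ = −αΔT + βΔS = 3.91 × 10⁻⁴ − 2.516 × 10⁻⁴ = 1.394 × 10⁻⁴, so Δρ ≈ 0.1432 kg m⁻³.
N² = (g/ρ₀)·Δρ/Δz = g·(Δρ/ρ₀)/Δz = 9.81 × 1.394 × 10⁻⁴ / 38 = 3.5987 × 10⁻⁵ s⁻².
N = √(3.5987 × 10⁻⁵) = 5.9989 × 10⁻³ rad s⁻¹ ≈ 6.00 × 10⁻³ rad s⁻¹.

6.00 × 10⁻³ rad s⁻¹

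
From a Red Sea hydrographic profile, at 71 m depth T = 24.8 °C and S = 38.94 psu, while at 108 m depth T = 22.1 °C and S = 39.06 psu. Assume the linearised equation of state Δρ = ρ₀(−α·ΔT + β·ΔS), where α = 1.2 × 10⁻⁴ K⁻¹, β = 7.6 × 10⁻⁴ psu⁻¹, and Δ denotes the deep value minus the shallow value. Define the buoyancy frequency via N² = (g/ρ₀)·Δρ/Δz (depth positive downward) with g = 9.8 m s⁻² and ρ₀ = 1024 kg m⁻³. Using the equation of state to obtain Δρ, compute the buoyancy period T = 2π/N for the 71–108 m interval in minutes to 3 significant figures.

9.99 min

ΔT = -2.7 K, ΔS = +0.12 psu (deep − shallow).
Δρ/ρ₀ = −αΔT + βΔS = 3.24 × 10⁻⁴ + 9.12 × 10⁻⁵ = 4.152 × 10⁻⁴, so Δρ ≈ 0.4252 kg m⁻³.
N² = (g/ρ₀)·Δρ/Δz = g·(Δρ/ρ₀)/Δz = 9.8 × 4.152 × 10⁻⁴ / 37 = 1.0997 × 10⁻⁴ s⁻².
N = √(1.0997 × 10⁻⁴) = 0.010487 rad s⁻¹ → T = 2π/N = 599.14 s = 9.9857 min ≈ 9.99 min.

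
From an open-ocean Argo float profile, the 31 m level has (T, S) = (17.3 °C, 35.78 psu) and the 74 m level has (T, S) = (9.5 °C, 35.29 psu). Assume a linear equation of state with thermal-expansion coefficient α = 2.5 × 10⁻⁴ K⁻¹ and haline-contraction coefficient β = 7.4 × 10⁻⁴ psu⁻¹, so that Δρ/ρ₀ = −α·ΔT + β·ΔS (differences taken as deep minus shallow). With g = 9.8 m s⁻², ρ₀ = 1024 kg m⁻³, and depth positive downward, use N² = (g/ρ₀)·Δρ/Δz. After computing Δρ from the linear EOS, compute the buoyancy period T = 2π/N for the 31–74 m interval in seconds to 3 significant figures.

330 s

ΔT = -7.8 K, ΔS = -0.49 psu (deep − shallow).
Δρ/ρ₀ = −αΔT + βΔS = 1.95 × 10⁻³ − 3.626 × 10⁻⁴ = 1.5874 × 10⁻³, so Δρ ≈ 1.625 kg m⁻³.
N² = (g/ρ₀)·Δρ/Δz = g·(Δρ/ρ₀)/Δz = 9.8 × 1.5874 × 10⁻³ / 43 = 3.6178 × 10⁻⁴ s⁻².
N = √(3.6178 × 10⁻⁴) = 0.019021 rad s⁻¹ → T = 2π/N = 330.33 s ≈ 330 s.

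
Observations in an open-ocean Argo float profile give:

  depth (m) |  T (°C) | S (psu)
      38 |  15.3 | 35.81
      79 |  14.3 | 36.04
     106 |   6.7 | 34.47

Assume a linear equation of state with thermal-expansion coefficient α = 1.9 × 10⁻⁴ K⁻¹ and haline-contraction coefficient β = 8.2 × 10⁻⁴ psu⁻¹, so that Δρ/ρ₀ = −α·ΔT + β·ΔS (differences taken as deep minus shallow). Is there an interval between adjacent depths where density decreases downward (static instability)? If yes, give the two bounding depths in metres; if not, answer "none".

Evaluate Δρ/ρ₀ = −αΔT + βΔS across each adjacent pair:
  38–79 m: −αΔT+βΔS = −(1.9 × 10⁻⁴)(-1.0)+(8.2 × 10⁻⁴)(+0.23) = 3.8 × 10⁻⁴ → stable
  79–106 m: −αΔT+βΔS = −(1.9 × 10⁻⁴)(-7.6)+(8.2 × 10⁻⁴)(-1.57) = 1.6 × 10⁻⁴ → stable
Every interval has Δρ > 0: the column is stably stratified throughout.

none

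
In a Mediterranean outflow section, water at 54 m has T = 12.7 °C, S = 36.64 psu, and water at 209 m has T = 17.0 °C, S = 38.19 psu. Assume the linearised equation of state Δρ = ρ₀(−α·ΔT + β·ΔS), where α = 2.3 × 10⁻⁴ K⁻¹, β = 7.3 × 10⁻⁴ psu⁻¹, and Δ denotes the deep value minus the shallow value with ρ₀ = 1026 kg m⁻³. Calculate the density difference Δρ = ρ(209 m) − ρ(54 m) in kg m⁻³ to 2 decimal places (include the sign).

+0.15 kg m⁻³

ΔT = +4.3 K, ΔS = +1.55 psu (deep − shallow).
Δρ/ρ₀ = −(2.3 × 10⁻⁴)(+4.3) + (7.3 × 10⁻⁴)(+1.55) = 1.425 × 10⁻⁴.
Δρ = 1026 × (1.425 × 10⁻⁴) = +0.15 kg m⁻³.
Positive Δρ: denser below, stable.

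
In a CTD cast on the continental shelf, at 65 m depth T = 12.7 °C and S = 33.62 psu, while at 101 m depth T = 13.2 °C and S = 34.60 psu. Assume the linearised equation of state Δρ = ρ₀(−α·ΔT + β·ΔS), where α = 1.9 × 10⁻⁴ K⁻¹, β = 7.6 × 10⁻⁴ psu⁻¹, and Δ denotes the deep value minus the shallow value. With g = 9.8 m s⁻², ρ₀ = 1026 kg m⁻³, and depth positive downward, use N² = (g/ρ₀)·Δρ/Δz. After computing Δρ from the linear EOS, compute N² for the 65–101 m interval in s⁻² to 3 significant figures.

ΔT = +0.5 K, ΔS = +0.98 psu (deep − shallow).
Δρ/ρ₀ = −αΔT + βΔS = -9.50 × 10⁻⁵ + 7.448 × 10⁻⁴ = 6.498 × 10⁻⁴, so Δρ ≈ 0.6667 kg m⁻³.
N² = (g/ρ₀)·Δρ/Δz = g·(Δρ/ρ₀)/Δz = 9.8 × 6.498 × 10⁻⁴ / 36 = 1.7689 × 10⁻⁴ s⁻² ≈ 1.77 × 10⁻⁴ s⁻².

1.77 × 10⁻⁴ s⁻²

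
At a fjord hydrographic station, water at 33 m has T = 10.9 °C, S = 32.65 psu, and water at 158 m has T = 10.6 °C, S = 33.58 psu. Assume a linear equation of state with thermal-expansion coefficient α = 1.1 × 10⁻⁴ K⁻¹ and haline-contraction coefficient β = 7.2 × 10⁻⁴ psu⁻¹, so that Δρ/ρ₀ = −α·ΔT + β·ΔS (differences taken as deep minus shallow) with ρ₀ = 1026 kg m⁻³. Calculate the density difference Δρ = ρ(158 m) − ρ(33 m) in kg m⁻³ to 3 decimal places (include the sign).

+0.721 kg m⁻³

ΔT = -0.3 K, ΔS = +0.93 psu (deep − shallow).
Δρ/ρ₀ = −(1.1 × 10⁻⁴)(-0.3) + (7.2 × 10⁻⁴)(+0.93) = 7.026 × 10⁻⁴.
Δρ = 1026 × (7.026 × 10⁻⁴) = +0.721 kg m⁻³.
Positive Δρ: denser below, stable.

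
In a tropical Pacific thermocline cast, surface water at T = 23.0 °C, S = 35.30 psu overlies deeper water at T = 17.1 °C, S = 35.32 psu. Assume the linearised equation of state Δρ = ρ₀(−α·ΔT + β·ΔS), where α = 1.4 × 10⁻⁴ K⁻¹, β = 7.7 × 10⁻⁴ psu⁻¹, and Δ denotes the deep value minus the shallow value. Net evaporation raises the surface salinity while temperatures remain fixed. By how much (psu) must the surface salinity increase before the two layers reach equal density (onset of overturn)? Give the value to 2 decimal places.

1.09 psu

Neutral buoyancy requires −α(T_deep − T_surf) + β(S_deep − S_surf′) = 0.
S_surf′ = S_deep − (α/β)·ΔT = 35.32 − (1.4 × 10⁻⁴/7.7 × 10⁻⁴)·(-5.9) = 36.3927 psu.
Increase required: 36.3927 − 35.30 = 1.0927 psu.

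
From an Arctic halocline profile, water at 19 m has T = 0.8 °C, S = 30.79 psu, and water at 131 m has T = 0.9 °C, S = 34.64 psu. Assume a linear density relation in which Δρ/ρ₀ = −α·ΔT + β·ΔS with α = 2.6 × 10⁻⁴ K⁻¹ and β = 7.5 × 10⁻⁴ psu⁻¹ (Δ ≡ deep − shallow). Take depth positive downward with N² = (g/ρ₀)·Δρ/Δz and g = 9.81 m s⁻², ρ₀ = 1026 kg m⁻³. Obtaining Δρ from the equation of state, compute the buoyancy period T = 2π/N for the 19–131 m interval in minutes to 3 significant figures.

6.61 min

ΔT = +0.1 K, ΔS = +3.85 psu (deep − shallow).
Δρ/ρ₀ = −αΔT + βΔS = -2.60 × 10⁻⁵ + 2.8875 × 10⁻³ = 2.8615 × 10⁻³, so Δρ ≈ 2.936 kg m⁻³.
N² = (g/ρ₀)·Δρ/Δz = g·(Δρ/ρ₀)/Δz = 9.81 × 2.8615 × 10⁻³ / 112 = 2.5064 × 10⁻⁴ s⁻².
N = √(2.5064 × 10⁻⁴) = 0.015832 rad s⁻¹ → T = 2π/N = 396.87 s = 6.6145 min ≈ 6.61 min.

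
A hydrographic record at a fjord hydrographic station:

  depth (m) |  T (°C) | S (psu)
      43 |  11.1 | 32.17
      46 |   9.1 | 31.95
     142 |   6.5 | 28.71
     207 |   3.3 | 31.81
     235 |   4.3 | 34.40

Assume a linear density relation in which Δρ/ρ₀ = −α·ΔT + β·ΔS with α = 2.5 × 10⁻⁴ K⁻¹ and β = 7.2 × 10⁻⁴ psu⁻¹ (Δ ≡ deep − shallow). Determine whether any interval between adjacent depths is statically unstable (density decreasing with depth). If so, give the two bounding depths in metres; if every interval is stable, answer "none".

46–142 m

Evaluate Δρ/ρ₀ = −αΔT + βΔS across each adjacent pair:
  43–46 m: −αΔT+βΔS = −(2.5 × 10⁻⁴)(-2.0)+(7.2 × 10⁻⁴)(-0.22) = 3.4 × 10⁻⁴ → stable
  46–142 m: −αΔT+βΔS = −(2.5 × 10⁻⁴)(-2.6)+(7.2 × 10⁻⁴)(-3.24) = -1.7 × 10⁻³ → UNSTABLE
  142–207 m: −αΔT+βΔS = −(2.5 × 10⁻⁴)(-3.2)+(7.2 × 10⁻⁴)(+3.10) = 3.0 × 10⁻³ → stable
  207–235 m: −αΔT+βΔS = −(2.5 × 10⁻⁴)(+1.0)+(7.2 × 10⁻⁴)(+2.59) = 1.6 × 10⁻³ → stable
The 46–142 m interval has Δρ < 0: lighter water underlies denser water.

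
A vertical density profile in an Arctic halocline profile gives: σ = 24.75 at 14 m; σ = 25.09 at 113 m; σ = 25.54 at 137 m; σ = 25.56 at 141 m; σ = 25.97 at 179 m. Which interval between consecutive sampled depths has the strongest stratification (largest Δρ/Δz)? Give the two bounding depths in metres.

113–137 m

Compute the density gradient over each adjacent pair:
  14–113 m: Δρ/Δz = 0.34/99 = 3.4 × 10⁻³ kg m⁻⁴
  113–137 m: Δρ/Δz = 0.45/24 = 0.019 kg m⁻⁴
  137–141 m: Δρ/Δz = 0.02/4 = 5.0 × 10⁻³ kg m⁻⁴
  141–179 m: Δρ/Δz = 0.41/38 = 0.011 kg m⁻⁴
The largest gradient is in the 113–137 m interval — the pycnocline.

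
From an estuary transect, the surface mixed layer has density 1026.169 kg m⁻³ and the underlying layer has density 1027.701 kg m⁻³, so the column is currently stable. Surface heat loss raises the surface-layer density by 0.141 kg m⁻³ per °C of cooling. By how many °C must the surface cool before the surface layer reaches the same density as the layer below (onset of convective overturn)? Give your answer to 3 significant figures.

Density deficit of the surface layer: 1027.701 − 1026.169 = 1.532 kg m⁻³.
Required change = 1.532 / 0.141 = 10.9 °C.

10.9 °C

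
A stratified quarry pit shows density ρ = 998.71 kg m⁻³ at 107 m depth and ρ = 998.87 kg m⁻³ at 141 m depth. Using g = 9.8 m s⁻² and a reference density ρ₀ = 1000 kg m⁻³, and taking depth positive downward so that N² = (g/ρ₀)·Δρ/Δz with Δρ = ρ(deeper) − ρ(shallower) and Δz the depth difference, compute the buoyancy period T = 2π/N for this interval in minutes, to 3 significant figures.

Δρ = 998.87 − 998.71 = 0.16 kg m⁻³ over Δz = 141 − 107 = 34 m.
N² = (9.8/1000) × (0.16/34) = 4.6118 × 10⁻⁵ s⁻².
N = √(4.6118 × 10⁻⁵) = 6.7910 × 10⁻³ rad s⁻¹, so T = 2π/N = 925.22 s = 15.420 min ≈ 15.4 min.

15.4 min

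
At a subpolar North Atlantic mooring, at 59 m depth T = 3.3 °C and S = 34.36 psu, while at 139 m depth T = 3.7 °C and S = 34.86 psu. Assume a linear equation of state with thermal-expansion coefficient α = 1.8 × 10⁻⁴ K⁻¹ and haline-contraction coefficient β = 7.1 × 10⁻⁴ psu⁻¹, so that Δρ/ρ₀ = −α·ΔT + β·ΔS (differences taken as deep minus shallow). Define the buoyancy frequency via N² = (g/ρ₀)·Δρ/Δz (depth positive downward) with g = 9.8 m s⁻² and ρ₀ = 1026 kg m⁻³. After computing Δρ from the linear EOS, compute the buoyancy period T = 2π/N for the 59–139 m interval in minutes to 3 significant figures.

17.8 min

ΔT = +0.4 K, ΔS = +0.50 psu (deep − shallow).
Δρ/ρ₀ = −αΔT + βΔS = -7.20 × 10⁻⁵ + 3.55 × 10⁻⁴ = 2.83 × 10⁻⁴, so Δρ ≈ 0.2904 kg m⁻³.
N² = (g/ρ₀)·Δρ/Δz = g·(Δρ/ρ₀)/Δz = 9.8 × 2.83 × 10⁻⁴ / 80 = 3.4667 × 10⁻⁵ s⁻².
N = √(3.4667 × 10⁻⁵) = 5.8879 × 10⁻³ rad s⁻¹ → T = 2π/N = 1.0671 × 10³ s = 17.785 min ≈ 17.8 min.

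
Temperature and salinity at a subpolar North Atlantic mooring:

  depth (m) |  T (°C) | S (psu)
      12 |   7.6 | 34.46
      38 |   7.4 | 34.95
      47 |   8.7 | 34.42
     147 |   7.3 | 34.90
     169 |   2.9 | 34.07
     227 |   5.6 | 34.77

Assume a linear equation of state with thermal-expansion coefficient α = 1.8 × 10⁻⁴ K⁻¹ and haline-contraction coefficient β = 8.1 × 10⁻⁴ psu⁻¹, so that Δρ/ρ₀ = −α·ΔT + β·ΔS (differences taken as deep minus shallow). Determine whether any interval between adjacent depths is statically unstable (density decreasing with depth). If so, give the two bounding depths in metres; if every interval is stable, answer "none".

Evaluate Δρ/ρ₀ = −αΔT + βΔS across each adjacent pair:
  12–38 m: −αΔT+βΔS = −(1.8 × 10⁻⁴)(-0.2)+(8.1 × 10⁻⁴)(+0.49) = 4.3 × 10⁻⁴ → stable
  38–47 m: −αΔT+βΔS = −(1.8 × 10⁻⁴)(+1.3)+(8.1 × 10⁻⁴)(-0.53) = -6.6 × 10⁻⁴ → UNSTABLE
  47–147 m: −αΔT+βΔS = −(1.8 × 10⁻⁴)(-1.4)+(8.1 × 10⁻⁴)(+0.48) = 6.4 × 10⁻⁴ → stable
  147–169 m: −αΔT+βΔS = −(1.8 × 10⁻⁴)(-4.4)+(8.1 × 10⁻⁴)(-0.83) = 1.2 × 10⁻⁴ → stable
  169–227 m: −αΔT+βΔS = −(1.8 × 10⁻⁴)(+2.7)+(8.1 × 10⁻⁴)(+0.70) = 8.1 × 10⁻⁵ → stable
The 38–47 m interval has Δρ < 0: lighter water underlies denser water.

38–47 m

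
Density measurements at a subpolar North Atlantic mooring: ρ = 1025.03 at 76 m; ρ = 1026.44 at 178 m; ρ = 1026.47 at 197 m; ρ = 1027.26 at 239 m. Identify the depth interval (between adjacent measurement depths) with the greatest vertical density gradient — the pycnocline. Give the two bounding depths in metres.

Compute the density gradient over each adjacent pair:
  76–178 m: Δρ/Δz = 1.41/102 = 0.014 kg m⁻⁴
  178–197 m: Δρ/Δz = 0.03/19 = 1.6 × 10⁻³ kg m⁻⁴
  197–239 m: Δρ/Δz = 0.79/42 = 0.019 kg m⁻⁴
The largest gradient is in the 197–239 m interval — the pycnocline.

197–239 m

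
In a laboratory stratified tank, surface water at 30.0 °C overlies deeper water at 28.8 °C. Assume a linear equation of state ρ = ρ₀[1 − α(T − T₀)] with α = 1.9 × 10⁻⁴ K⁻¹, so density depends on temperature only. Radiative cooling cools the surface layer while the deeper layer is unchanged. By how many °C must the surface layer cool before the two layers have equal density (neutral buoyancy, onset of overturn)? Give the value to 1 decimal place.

1.2 °C

With temperature the only control, equal density requires T_surf′ = T_deep.
T_surf′ = 28.8 °C.
Cooling required: 30.0 − 28.8 = 1.2 °C.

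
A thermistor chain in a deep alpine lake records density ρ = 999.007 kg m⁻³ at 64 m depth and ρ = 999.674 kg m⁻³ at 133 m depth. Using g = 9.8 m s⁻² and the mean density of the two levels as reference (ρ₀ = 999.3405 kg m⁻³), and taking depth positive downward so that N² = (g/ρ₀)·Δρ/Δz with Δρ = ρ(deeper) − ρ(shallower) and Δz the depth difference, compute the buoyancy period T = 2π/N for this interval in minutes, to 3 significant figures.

Δρ = 999.674 − 999.007 = 0.667 kg m⁻³ over Δz = 133 − 64 = 69 m.
N² = (9.8/999.3405) × (0.667/69) = 9.4796 × 10⁻⁵ s⁻².
N = √(9.4796 × 10⁻⁵) = 9.7363 × 10⁻³ rad s⁻¹, so T = 2π/N = 645.34 s = 10.756 min ≈ 10.8 min.

10.8 min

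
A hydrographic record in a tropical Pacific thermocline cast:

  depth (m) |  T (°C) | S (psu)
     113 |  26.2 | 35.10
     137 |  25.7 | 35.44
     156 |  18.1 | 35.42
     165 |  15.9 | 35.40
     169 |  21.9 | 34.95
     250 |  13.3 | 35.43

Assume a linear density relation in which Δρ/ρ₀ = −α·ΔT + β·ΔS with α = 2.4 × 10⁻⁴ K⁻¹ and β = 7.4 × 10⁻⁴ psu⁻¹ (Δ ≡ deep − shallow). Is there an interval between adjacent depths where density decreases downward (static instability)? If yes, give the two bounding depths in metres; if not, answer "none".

165–169 m

Evaluate Δρ/ρ₀ = −αΔT + βΔS across each adjacent pair:
  113–137 m: −αΔT+βΔS = −(2.4 × 10⁻⁴)(-0.5)+(7.4 × 10⁻⁴)(+0.34) = 3.7 × 10⁻⁴ → stable
  137–156 m: −αΔT+βΔS = −(2.4 × 10⁻⁴)(-7.6)+(7.4 × 10⁻⁴)(-0.02) = 1.8 × 10⁻³ → stable
  156–165 m: −αΔT+βΔS = −(2.4 × 10⁻⁴)(-2.2)+(7.4 × 10⁻⁴)(-0.02) = 5.1 × 10⁻⁴ → stable
  165–169 m: −αΔT+βΔS = −(2.4 × 10⁻⁴)(+6.0)+(7.4 × 10⁻⁴)(-0.45) = -1.8 × 10⁻³ → UNSTABLE
  169–250 m: −αΔT+βΔS = −(2.4 × 10⁻⁴)(-8.6)+(7.4 × 10⁻⁴)(+0.48) = 2.4 × 10⁻³ → stable
The 165–169 m interval has Δρ < 0: lighter water underlies denser water.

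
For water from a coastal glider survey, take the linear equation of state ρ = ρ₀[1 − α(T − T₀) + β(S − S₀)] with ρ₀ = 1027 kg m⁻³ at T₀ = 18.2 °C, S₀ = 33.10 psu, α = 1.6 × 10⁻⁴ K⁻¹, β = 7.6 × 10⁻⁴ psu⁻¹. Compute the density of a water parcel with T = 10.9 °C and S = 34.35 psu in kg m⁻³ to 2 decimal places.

T − T₀ = -7.3 K, S − S₀ = +1.25 psu.
Bracket = 1 − α·(-7.3) + β·(+1.25) = 1 + (2.118 × 10⁻³) = 1.0021180.
ρ = 1027 × 1.0021180 = 1029.18 kg m⁻³.

1029.18 kg m⁻³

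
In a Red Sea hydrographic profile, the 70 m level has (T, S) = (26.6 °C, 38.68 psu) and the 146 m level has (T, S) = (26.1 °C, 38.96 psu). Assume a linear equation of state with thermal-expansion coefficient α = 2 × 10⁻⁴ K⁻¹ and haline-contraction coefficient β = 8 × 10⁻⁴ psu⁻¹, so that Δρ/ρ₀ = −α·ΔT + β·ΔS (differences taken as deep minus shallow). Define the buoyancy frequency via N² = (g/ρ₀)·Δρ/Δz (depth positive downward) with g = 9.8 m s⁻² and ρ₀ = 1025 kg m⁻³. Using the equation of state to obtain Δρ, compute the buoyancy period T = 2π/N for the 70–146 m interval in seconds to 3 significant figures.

972 s

ΔT = -0.5 K, ΔS = +0.28 psu (deep − shallow).
Δρ/ρ₀ = −αΔT + βΔS = 1.00 × 10⁻⁴ + 2.24 × 10⁻⁴ = 3.24 × 10⁻⁴, so Δρ ≈ 0.3321 kg m⁻³.
N² = (g/ρ₀)·Δρ/Δz = g·(Δρ/ρ₀)/Δz = 9.8 × 3.24 × 10⁻⁴ / 76 = 4.1779 × 10⁻⁵ s⁻².
N = √(4.1779 × 10⁻⁵) = 6.4637 × 10⁻³ rad s⁻¹ → T = 2π/N = 972.07 s ≈ 972 s.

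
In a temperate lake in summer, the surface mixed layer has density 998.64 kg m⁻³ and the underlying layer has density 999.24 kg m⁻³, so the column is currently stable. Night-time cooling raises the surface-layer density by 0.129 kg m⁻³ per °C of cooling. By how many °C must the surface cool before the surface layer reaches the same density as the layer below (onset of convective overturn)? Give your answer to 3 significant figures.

4.65 °C

Density deficit of the surface layer: 999.24 − 998.64 = 0.6 kg m⁻³.
Required change = 0.6 / 0.129 = 4.65 °C.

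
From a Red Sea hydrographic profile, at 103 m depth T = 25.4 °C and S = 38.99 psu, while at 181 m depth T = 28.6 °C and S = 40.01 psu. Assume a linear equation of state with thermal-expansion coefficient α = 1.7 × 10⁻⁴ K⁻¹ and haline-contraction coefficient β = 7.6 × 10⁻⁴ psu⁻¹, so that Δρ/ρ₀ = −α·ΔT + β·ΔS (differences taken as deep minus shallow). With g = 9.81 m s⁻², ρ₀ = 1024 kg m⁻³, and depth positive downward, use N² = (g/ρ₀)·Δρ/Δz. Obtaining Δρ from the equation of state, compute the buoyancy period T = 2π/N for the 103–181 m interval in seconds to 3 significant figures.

ΔT = +3.2 K, ΔS = +1.02 psu (deep − shallow).
Δρ/ρ₀ = −αΔT + βΔS = -5.44 × 10⁻⁴ + 7.752 × 10⁻⁴ = 2.312 × 10⁻⁴, so Δρ ≈ 0.2367 kg m⁻³.
N² = (g/ρ₀)·Δρ/Δz = g·(Δρ/ρ₀)/Δz = 9.81 × 2.312 × 10⁻⁴ / 78 = 2.9078 × 10⁻⁵ s⁻².
N = √(2.9078 × 10⁻⁵) = 5.3924 × 10⁻³ rad s⁻¹ → T = 2π/N = 1.1652 × 10³ s ≈ 1.17 × 10³ s.

1.17 × 10³ s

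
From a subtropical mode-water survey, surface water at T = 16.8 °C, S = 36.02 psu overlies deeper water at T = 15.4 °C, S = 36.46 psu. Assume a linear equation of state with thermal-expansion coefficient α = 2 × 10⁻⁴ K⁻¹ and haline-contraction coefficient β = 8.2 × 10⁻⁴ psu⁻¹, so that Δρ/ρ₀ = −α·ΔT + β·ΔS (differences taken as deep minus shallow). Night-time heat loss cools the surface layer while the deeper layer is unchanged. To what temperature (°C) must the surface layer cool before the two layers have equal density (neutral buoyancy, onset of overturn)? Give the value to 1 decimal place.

13.6 °C

Neutral buoyancy requires Δρ = 0, i.e. −α(T_deep − T_surf′) + β(S_deep − S_surf) = 0.
T_surf′ = T_deep − (β/α)·ΔS = 15.4 − (8.2 × 10⁻⁴/2 × 10⁻⁴)·(+0.44) = 13.596 °C.
Cooling required: 16.8 − (13.596) = 3.204 °C.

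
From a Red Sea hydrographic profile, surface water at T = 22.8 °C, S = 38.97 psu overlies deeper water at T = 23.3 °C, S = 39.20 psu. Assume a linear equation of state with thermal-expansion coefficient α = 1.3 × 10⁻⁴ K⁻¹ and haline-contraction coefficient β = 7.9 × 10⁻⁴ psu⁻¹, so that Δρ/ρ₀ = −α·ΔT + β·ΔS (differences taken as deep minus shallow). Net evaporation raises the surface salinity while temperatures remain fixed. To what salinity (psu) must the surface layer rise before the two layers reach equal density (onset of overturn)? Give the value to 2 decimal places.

Neutral buoyancy requires −α(T_deep − T_surf) + β(S_deep − S_surf′) = 0.
S_surf′ = S_deep − (α/β)·ΔT = 39.20 − (1.3 × 10⁻⁴/7.9 × 10⁻⁴)·(+0.5) = 39.1177 psu.
Increase required: 39.1177 − 38.97 = 0.1477 psu.

39.12 psu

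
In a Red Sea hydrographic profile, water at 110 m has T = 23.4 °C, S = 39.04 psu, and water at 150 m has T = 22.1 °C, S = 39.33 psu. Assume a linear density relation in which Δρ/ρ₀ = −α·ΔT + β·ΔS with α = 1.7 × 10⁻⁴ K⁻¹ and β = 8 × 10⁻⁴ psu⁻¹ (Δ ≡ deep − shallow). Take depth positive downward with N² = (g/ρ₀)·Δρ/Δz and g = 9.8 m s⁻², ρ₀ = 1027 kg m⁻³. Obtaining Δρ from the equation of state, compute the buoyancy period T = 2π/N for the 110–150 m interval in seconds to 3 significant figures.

596 s

ΔT = -1.3 K, ΔS = +0.29 psu (deep − shallow).
Δρ/ρ₀ = −αΔT + βΔS = 2.21 × 10⁻⁴ + 2.32 × 10⁻⁴ = 4.53 × 10⁻⁴, so Δρ ≈ 0.4652 kg m⁻³.
N² = (g/ρ₀)·Δρ/Δz = g·(Δρ/ρ₀)/Δz = 9.8 × 4.53 × 10⁻⁴ / 40 = 1.1099 × 10⁻⁴ s⁻².
N = √(1.1099 × 10⁻⁴) = 0.010535 rad s⁻¹ → T = 2π/N = 596.41 s ≈ 596 s.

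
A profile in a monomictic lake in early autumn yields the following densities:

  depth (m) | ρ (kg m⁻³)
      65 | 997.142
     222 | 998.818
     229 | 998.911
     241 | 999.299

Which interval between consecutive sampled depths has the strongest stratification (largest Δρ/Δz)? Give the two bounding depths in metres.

Compute the density gradient over each adjacent pair:
  65–222 m: Δρ/Δz = 1.676/157 = 0.011 kg m⁻⁴
  222–229 m: Δρ/Δz = 0.093/7 = 0.013 kg m⁻⁴
  229–241 m: Δρ/Δz = 0.388/12 = 0.032 kg m⁻⁴
The largest gradient is in the 229–241 m interval — the pycnocline.

229–241 m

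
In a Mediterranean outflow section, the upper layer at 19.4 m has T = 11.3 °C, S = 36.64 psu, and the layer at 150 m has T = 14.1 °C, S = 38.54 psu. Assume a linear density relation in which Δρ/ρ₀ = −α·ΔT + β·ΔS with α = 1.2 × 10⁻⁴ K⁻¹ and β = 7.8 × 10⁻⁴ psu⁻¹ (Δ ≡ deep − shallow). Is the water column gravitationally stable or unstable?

ΔT = 14.1 − 11.3 = +2.8 K and ΔS = 38.54 − 36.64 = +1.90 psu (deep − shallow).
−αΔT = -3.36 × 10⁻⁴; βΔS = 1.482 × 10⁻³; sum Δρ/ρ₀ = 1.146 × 10⁻³.
Δρ/ρ₀ > 0, so Δρ > 0: deeper water is denser → statically stable.

stable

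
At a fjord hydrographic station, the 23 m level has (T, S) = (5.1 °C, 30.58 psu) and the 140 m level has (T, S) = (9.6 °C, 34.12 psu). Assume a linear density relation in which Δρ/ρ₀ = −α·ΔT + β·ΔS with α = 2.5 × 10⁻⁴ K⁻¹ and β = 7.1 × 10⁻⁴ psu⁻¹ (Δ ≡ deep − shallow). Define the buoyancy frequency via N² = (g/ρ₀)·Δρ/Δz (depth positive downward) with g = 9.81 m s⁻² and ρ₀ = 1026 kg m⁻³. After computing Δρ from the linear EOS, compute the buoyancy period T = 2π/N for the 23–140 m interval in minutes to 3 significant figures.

9.71 min

ΔT = +4.5 K, ΔS = +3.54 psu (deep − shallow).
Δρ/ρ₀ = −αΔT + βΔS = -1.125 × 10⁻³ + 2.5134 × 10⁻³ = 1.3884 × 10⁻³, so Δρ ≈ 1.424 kg m⁻³.
N² = (g/ρ₀)·Δρ/Δz = g·(Δρ/ρ₀)/Δz = 9.81 × 1.3884 × 10⁻³ / 117 = 1.1641 × 10⁻⁴ s⁻².
N = √(1.1641 × 10⁻⁴) = 0.010789 rad s⁻¹ → T = 2π/N = 582.37 s = 9.7062 min ≈ 9.71 min.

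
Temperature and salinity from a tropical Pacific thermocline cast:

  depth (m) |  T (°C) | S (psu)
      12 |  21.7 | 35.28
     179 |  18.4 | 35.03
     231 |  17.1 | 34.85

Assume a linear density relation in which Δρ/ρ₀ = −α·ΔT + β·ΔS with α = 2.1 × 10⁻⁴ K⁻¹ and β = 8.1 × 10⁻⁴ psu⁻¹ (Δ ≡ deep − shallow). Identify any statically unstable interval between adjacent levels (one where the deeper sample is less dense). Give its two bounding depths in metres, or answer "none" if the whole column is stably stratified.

none

Evaluate Δρ/ρ₀ = −αΔT + βΔS across each adjacent pair:
  12–179 m: −αΔT+βΔS = −(2.1 × 10⁻⁴)(-3.3)+(8.1 × 10⁻⁴)(-0.25) = 4.9 × 10⁻⁴ → stable
  179–231 m: −αΔT+βΔS = −(2.1 × 10⁻⁴)(-1.3)+(8.1 × 10⁻⁴)(-0.18) = 1.3 × 10⁻⁴ → stable
Every interval has Δρ > 0: the column is stably stratified throughout.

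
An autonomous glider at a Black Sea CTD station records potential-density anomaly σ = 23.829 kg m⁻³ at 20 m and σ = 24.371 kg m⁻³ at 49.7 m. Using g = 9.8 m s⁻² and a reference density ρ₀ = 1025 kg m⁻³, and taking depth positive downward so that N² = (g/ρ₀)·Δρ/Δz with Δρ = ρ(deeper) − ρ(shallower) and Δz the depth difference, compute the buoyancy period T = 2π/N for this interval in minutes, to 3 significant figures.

7.93 min

Δρ = 1024.371 − 1023.829 = 0.542 kg m⁻³ over Δz = 49.7 − 20 = 29.7 m.
N² = (9.8/1025) × (0.542/29.7) = 1.7448 × 10⁻⁴ s⁻².
N = √(1.7448 × 10⁻⁴) = 0.013209 rad s⁻¹, so T = 2π/N = 475.67 s = 7.9278 min ≈ 7.93 min.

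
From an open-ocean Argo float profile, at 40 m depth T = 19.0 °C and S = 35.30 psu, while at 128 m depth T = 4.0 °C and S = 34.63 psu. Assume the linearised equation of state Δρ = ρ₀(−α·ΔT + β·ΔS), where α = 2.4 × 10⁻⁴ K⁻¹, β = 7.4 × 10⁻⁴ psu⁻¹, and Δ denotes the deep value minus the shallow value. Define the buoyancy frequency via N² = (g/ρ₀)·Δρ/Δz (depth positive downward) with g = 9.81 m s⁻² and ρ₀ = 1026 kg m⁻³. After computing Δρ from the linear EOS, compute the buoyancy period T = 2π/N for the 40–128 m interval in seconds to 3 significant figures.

ΔT = -15.0 K, ΔS = -0.67 psu (deep − shallow).
Δρ/ρ₀ = −αΔT + βΔS = 3.60 × 10⁻³ − 4.958 × 10⁻⁴ = 3.1042 × 10⁻³, so Δρ ≈ 3.185 kg m⁻³.
N² = (g/ρ₀)·Δρ/Δz = g·(Δρ/ρ₀)/Δz = 9.81 × 3.1042 × 10⁻³ / 88 = 3.4605 × 10⁻⁴ s⁻².
N = √(3.4605 × 10⁻⁴) = 0.018602 rad s⁻¹ → T = 2π/N = 337.77 s ≈ 338 s.

338 s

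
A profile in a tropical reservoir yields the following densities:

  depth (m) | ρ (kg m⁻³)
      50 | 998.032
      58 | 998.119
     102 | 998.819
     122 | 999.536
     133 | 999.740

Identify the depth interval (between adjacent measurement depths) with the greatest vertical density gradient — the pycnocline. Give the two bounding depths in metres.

Compute the density gradient over each adjacent pair:
  50–58 m: Δρ/Δz = 0.087/8 = 0.011 kg m⁻⁴
  58–102 m: Δρ/Δz = 0.700/44 = 0.016 kg m⁻⁴
  102–122 m: Δρ/Δz = 0.717/20 = 0.036 kg m⁻⁴
  122–133 m: Δρ/Δz = 0.204/11 = 0.019 kg m⁻⁴
The largest gradient is in the 102–122 m interval — the pycnocline.

102–122 m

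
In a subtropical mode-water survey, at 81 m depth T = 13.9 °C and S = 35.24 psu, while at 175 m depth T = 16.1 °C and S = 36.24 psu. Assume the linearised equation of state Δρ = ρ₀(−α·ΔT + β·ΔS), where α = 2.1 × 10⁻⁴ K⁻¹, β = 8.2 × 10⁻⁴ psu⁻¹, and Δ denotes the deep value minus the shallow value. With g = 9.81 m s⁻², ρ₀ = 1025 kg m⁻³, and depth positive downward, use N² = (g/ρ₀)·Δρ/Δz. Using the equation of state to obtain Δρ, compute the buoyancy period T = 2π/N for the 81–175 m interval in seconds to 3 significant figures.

ΔT = +2.2 K, ΔS = +1.00 psu (deep − shallow).
Δρ/ρ₀ = −αΔT + βΔS = -4.62 × 10⁻⁴ + 8.20 × 10⁻⁴ = 3.58 × 10⁻⁴, so Δρ ≈ 0.3669 kg m⁻³.
N² = (g/ρ₀)·Δρ/Δz = g·(Δρ/ρ₀)/Δz = 9.81 × 3.58 × 10⁻⁴ / 94 = 3.7361 × 10⁻⁵ s⁻².
N = √(3.7361 × 10⁻⁵) = 6.1124 × 10⁻³ rad s⁻¹ → T = 2π/N = 1.0279 × 10³ s ≈ 1.03 × 10³ s.

1.03 × 10³ s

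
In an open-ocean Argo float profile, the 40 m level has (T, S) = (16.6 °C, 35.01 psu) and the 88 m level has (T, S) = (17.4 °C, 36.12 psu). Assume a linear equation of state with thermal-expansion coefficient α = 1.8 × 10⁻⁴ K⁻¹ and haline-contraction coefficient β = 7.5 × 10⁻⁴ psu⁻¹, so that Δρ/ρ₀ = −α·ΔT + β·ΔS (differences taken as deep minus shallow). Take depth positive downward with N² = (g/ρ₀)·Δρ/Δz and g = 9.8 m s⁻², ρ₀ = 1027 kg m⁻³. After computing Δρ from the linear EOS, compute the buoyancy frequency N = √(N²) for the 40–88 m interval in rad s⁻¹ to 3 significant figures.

ΔT = +0.8 K, ΔS = +1.11 psu (deep − shallow).
Δρ/ρ₀ = −αΔT + βΔS = -1.44 × 10⁻⁴ + 8.325 × 10⁻⁴ = 6.885 × 10⁻⁴, so Δρ ≈ 0.7071 kg m⁻³.
N² = (g/ρ₀)·Δρ/Δz = g·(Δρ/ρ₀)/Δz = 9.8 × 6.885 × 10⁻⁴ / 48 = 1.4057 × 10⁻⁴ s⁻².
N = √(1.4057 × 10⁻⁴) = 0.011856 rad s⁻¹ ≈ 0.0119 rad s⁻¹.

0.0119 rad s⁻¹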